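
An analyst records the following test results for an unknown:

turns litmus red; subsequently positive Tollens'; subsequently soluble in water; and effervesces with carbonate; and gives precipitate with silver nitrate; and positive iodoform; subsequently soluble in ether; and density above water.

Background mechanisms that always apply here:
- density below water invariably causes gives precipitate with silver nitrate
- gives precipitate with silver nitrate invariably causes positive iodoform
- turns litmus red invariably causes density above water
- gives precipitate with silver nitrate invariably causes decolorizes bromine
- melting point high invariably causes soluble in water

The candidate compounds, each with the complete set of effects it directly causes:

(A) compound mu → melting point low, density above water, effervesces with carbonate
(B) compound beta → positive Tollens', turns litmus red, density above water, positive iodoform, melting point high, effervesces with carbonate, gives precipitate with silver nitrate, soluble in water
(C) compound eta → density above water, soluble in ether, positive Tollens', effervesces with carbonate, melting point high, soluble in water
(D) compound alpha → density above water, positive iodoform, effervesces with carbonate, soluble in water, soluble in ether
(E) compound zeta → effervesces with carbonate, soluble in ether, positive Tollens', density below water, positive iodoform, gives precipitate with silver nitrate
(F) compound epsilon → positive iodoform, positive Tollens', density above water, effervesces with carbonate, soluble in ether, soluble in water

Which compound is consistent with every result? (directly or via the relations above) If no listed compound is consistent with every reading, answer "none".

none

Per-candidate check:
(A) compound mu — turns litmus red -; positive Tollens' -; soluble in water -; effervesces with carbonate +; gives precipitate with silver nitrate -; positive iodoform -; soluble in ether -; density above water +
(B) compound beta — turns litmus red +; positive Tollens' +; soluble in water +; effervesces with carbonate +; gives precipitate with silver nitrate +; positive iodoform +; soluble in ether -; density above water +
(C) compound eta — turns litmus red -; positive Tollens' +; soluble in water +; effervesces with carbonate +; gives precipitate with silver nitrate -; positive iodoform -; soluble in ether +; density above water +
(D) compound alpha — does not account for turns litmus red, positive Tollens', gives precipitate with silver nitrate
(E) compound zeta — turns litmus red -; positive Tollens' +; soluble in water -; effervesces with carbonate +; gives precipitate with silver nitrate +; positive iodoform +; soluble in ether +; density above water -
(F) compound epsilon — turns litmus red -; positive Tollens' +; soluble in water +; effervesces with carbonate +; gives precipitate with silver nitrate -; positive iodoform +; soluble in ether +; density above water +
No candidate is consistent with all observations.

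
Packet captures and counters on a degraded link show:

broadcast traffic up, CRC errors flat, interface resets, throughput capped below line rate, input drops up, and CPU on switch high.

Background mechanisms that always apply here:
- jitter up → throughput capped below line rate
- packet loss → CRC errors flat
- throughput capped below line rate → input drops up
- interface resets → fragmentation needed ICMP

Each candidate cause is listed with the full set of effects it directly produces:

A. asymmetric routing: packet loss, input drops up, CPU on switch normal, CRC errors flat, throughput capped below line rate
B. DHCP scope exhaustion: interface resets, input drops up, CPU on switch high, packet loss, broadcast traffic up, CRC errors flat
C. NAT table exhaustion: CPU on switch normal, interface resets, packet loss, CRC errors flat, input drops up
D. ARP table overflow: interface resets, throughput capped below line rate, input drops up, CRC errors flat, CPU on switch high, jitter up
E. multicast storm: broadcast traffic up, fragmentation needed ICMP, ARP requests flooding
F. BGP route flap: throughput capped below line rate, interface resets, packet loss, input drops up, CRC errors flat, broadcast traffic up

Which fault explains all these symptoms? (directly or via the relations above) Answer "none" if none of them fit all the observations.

none

Testing each hypothesis:
(A) asymmetric routing — fails on broadcast traffic up, interface resets, CPU on switch high (predicts CPU on switch normal, not CPU on switch high)
(B) DHCP scope exhaustion — broadcast traffic up match; CRC errors flat match; interface resets match; throughput capped below line rate miss; input drops up match; CPU on switch high match
(C) NAT table exhaustion — fails on broadcast traffic up, throughput capped below line rate, CPU on switch high (predicts CPU on switch normal, not CPU on switch high)
(D) ARP table overflow — broadcast traffic up miss; CRC errors flat match; interface resets match; throughput capped below line rate match; input drops up match; CPU on switch high match
(E) multicast storm — does not account for CRC errors flat, interface resets, throughput capped below line rate, input drops up, CPU on switch high
(F) BGP route flap — does not account for CPU on switch high
Every candidate fails on at least one observation.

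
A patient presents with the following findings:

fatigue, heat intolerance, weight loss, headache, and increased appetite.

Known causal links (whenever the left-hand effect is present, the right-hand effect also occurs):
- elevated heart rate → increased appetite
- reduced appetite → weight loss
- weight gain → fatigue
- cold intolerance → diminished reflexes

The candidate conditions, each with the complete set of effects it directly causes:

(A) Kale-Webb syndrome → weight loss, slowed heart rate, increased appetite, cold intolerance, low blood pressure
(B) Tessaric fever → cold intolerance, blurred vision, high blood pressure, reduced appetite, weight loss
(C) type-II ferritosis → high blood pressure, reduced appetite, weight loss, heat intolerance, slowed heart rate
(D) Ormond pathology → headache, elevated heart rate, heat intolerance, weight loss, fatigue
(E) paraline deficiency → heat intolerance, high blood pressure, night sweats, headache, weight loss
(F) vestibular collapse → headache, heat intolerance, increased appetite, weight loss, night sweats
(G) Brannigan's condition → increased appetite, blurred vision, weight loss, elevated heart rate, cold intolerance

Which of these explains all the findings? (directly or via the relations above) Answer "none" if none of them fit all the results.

D

Per-candidate check:
(A) Kale-Webb syndrome — fails on fatigue, heat intolerance, headache (predicts cold intolerance, not heat intolerance)
(B) Tessaric fever — fatigue miss; heat intolerance miss; weight loss match; headache miss; increased appetite miss
(C) type-II ferritosis — fails on fatigue, headache, increased appetite (predicts reduced appetite, not increased appetite)
(D) Ormond pathology — fatigue match; heat intolerance match; weight loss match; headache match; increased appetite match (by elevated heart rate → increased appetite)
(E) paraline deficiency — does not account for fatigue, increased appetite
(F) vestibular collapse — fatigue miss; heat intolerance match; weight loss match; headache match; increased appetite match
(G) Brannigan's condition — fatigue miss; heat intolerance miss; weight loss match; headache miss; increased appetite match
(D) is the only candidate with no mismatches.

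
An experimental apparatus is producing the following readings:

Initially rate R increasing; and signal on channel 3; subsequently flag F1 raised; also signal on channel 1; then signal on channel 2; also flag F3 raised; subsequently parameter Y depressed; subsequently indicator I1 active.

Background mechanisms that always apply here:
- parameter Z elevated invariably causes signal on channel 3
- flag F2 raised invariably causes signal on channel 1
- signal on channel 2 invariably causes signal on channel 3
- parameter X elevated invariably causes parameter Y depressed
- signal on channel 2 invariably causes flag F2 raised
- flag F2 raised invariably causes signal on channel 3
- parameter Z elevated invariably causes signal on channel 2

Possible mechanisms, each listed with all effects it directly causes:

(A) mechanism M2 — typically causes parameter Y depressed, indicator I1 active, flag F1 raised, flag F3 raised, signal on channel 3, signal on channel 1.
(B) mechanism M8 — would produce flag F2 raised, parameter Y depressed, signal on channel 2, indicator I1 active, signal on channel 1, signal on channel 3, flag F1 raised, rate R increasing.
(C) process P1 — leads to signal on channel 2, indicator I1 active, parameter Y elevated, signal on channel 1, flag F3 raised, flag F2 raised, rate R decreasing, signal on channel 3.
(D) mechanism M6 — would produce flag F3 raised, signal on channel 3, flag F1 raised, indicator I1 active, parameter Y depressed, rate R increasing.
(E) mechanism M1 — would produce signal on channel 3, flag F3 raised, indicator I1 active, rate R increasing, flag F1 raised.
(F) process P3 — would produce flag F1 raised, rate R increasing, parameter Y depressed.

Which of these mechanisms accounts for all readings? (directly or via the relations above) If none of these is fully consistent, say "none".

Testing each hypothesis:
(A) mechanism M2 — rate R increasing -; signal on channel 3 +; flag F1 raised +; signal on channel 1 +; signal on channel 2 -; flag F3 raised +; parameter Y depressed +; indicator I1 active +
(B) mechanism M8 — rate R increasing +; signal on channel 3 +; flag F1 raised +; signal on channel 1 +; signal on channel 2 +; flag F3 raised -; parameter Y depressed +; indicator I1 active +
(C) process P1 — rate R increasing -; signal on channel 3 +; flag F1 raised -; signal on channel 1 +; signal on channel 2 +; flag F3 raised +; parameter Y depressed -; indicator I1 active +
(D) mechanism M6 — does not account for signal on channel 1, signal on channel 2
(E) mechanism M1 — rate R increasing +; signal on channel 3 +; flag F1 raised +; signal on channel 1 -; signal on channel 2 -; flag F3 raised +; parameter Y depressed -; indicator I1 active +
(F) process P3 — rate R increasing +; signal on channel 3 -; flag F1 raised +; signal on channel 1 -; signal on channel 2 -; flag F3 raised -; parameter Y depressed +; indicator I1 active -
None of the listed candidates fits everything.

none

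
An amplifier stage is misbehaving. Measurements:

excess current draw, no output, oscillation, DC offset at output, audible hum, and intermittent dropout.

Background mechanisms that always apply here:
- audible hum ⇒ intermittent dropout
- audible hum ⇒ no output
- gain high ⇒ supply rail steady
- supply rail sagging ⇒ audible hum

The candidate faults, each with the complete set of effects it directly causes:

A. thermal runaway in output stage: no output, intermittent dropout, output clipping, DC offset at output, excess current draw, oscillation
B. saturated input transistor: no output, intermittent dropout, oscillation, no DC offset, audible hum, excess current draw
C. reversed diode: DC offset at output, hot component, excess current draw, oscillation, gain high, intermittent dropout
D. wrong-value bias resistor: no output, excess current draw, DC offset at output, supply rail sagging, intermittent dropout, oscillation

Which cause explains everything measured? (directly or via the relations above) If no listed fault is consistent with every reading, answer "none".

Testing each hypothesis:
(A) thermal runaway in output stage — does not account for audible hum
(B) saturated input transistor — fails on DC offset at output (predicts no DC offset, not DC offset at output)
(C) reversed diode — does not account for no output, audible hum
(D) wrong-value bias resistor — excess current draw yes; no output yes; oscillation yes; DC offset at output yes; audible hum yes (via supply rail sagging → audible hum); intermittent dropout yes
(D) alone accounts for all the evidence.

D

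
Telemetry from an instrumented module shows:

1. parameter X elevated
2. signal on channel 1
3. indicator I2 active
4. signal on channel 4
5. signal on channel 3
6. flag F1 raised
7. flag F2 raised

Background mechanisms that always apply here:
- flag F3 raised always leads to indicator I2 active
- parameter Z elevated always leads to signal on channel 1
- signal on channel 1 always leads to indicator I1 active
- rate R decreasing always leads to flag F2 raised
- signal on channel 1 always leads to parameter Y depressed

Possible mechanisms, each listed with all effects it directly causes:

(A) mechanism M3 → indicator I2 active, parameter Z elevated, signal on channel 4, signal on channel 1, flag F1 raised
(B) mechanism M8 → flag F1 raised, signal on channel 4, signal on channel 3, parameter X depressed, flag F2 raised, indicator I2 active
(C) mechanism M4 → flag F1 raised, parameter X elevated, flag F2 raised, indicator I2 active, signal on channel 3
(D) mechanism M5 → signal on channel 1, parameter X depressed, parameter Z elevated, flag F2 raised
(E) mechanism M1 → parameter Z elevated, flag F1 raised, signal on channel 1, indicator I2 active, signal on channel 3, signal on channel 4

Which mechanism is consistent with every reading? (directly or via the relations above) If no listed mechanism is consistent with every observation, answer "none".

Checking each candidate against the observations:
(A) mechanism M3 — does not account for parameter X elevated, signal on channel 3, flag F2 raised
(B) mechanism M8 — parameter X elevated -; signal on channel 1 -; indicator I2 active +; signal on channel 4 +; signal on channel 3 +; flag F1 raised +; flag F2 raised +
(C) mechanism M4 — parameter X elevated +; signal on channel 1 -; indicator I2 active +; signal on channel 4 -; signal on channel 3 +; flag F1 raised +; flag F2 raised +
(D) mechanism M5 — fails on parameter X elevated, indicator I2 active, signal on channel 4, signal on channel 3, flag F1 raised (predicts parameter X depressed, not parameter X elevated)
(E) mechanism M1 — parameter X elevated -; signal on channel 1 +; indicator I2 active +; signal on channel 4 +; signal on channel 3 +; flag F1 raised +; flag F2 raised -
None of the listed candidates fits everything.

none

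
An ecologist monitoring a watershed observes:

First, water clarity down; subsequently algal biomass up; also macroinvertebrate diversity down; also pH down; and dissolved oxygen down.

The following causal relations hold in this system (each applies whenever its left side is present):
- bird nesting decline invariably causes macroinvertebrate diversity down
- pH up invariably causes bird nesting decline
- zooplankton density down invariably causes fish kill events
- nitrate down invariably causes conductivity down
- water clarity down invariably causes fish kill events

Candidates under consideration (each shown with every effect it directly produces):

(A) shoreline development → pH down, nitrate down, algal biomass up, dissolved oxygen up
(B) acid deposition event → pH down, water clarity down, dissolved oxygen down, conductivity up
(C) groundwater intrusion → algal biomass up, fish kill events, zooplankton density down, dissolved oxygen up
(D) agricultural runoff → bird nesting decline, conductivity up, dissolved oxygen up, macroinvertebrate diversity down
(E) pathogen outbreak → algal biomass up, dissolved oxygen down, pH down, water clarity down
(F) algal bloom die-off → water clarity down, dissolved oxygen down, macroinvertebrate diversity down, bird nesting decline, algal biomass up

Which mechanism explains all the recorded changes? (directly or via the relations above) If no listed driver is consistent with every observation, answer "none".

Checking each candidate against the observations:
(A) shoreline development — fails on water clarity down, macroinvertebrate diversity down, dissolved oxygen down (predicts dissolved oxygen up, not dissolved oxygen down)
(B) acid deposition event — water clarity down +; algal biomass up -; macroinvertebrate diversity down -; pH down +; dissolved oxygen down +
(C) groundwater intrusion — fails on water clarity down, macroinvertebrate diversity down, pH down, dissolved oxygen down (predicts dissolved oxygen up, not dissolved oxygen down)
(D) agricultural runoff — fails on water clarity down, algal biomass up, pH down, dissolved oxygen down (predicts dissolved oxygen up, not dissolved oxygen down)
(E) pathogen outbreak — water clarity down +; algal biomass up +; macroinvertebrate diversity down -; pH down +; dissolved oxygen down +
(F) algal bloom die-off — water clarity down +; algal biomass up +; macroinvertebrate diversity down +; pH down -; dissolved oxygen down +
None of the listed candidates fits everything.

none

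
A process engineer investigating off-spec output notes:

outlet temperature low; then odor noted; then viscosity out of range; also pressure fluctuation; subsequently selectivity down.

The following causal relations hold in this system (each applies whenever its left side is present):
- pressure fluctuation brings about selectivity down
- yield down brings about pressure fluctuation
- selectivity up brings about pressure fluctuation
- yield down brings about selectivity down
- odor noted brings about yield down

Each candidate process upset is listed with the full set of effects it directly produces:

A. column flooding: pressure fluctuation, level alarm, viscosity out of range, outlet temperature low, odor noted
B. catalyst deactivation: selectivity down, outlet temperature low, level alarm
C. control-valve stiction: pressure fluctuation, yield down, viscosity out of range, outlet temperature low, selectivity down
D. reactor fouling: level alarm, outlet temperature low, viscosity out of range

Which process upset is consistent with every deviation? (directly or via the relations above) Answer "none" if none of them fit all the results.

Per-candidate check:
(A) column flooding — outlet temperature low ✓; odor noted ✓; viscosity out of range ✓; pressure fluctuation ✓; selectivity down ✓ (via pressure fluctuation → selectivity down)
(B) catalyst deactivation — does not account for odor noted, viscosity out of range, pressure fluctuation
(C) control-valve stiction — outlet temperature low ✓; odor noted ✗; viscosity out of range ✓; pressure fluctuation ✓; selectivity down ✓
(D) reactor fouling — outlet temperature low ✓; odor noted ✗; viscosity out of range ✓; pressure fluctuation ✗; selectivity down ✗
Only (A) is consistent with every observation.

A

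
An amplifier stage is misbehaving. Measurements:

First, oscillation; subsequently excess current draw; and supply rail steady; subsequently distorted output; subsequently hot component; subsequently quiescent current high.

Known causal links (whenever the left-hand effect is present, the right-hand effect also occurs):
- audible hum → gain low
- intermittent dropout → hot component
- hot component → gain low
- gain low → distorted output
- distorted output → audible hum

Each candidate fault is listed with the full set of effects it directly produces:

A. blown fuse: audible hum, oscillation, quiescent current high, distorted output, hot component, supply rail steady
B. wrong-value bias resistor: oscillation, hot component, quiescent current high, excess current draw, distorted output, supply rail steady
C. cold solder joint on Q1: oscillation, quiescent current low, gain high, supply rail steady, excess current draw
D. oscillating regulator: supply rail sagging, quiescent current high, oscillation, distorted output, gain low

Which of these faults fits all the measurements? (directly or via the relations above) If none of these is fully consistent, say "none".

For each candidate, compare predicted effects to what was observed:
(A) blown fuse — does not account for excess current draw
(B) wrong-value bias resistor — accounts for every observation
(C) cold solder joint on Q1 — oscillation match; excess current draw match; supply rail steady match; distorted output miss; hot component miss; quiescent current high miss
(D) oscillating regulator — fails on excess current draw, supply rail steady, hot component (predicts supply rail sagging, not supply rail steady)
(B) alone accounts for all the evidence.

B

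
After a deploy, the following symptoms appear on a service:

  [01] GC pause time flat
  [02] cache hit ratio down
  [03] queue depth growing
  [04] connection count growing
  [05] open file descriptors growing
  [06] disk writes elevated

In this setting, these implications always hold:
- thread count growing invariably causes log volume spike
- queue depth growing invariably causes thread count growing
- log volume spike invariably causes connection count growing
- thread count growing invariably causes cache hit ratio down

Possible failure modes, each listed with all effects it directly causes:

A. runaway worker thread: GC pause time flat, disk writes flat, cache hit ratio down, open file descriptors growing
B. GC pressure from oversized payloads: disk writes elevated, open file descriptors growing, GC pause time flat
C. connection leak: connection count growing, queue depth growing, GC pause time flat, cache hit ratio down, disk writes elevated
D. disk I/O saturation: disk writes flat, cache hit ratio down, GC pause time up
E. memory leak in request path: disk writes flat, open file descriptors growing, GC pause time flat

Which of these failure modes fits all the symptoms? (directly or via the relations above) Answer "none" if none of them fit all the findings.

none

Checking each candidate against the observations:
(A) runaway worker thread — GC pause time flat match; cache hit ratio down match; queue depth growing miss; connection count growing miss; open file descriptors growing match; disk writes elevated miss
(B) GC pressure from oversized payloads — does not account for cache hit ratio down, queue depth growing, connection count growing
(C) connection leak — does not account for open file descriptors growing
(D) disk I/O saturation — fails on GC pause time flat, queue depth growing, connection count growing, open file descriptors growing, disk writes elevated (predicts GC pause time up, not GC pause time flat; predicts disk writes flat, not disk writes elevated)
(E) memory leak in request path — GC pause time flat match; cache hit ratio down miss; queue depth growing miss; connection count growing miss; open file descriptors growing match; disk writes elevated miss
None of the listed candidates fits everything.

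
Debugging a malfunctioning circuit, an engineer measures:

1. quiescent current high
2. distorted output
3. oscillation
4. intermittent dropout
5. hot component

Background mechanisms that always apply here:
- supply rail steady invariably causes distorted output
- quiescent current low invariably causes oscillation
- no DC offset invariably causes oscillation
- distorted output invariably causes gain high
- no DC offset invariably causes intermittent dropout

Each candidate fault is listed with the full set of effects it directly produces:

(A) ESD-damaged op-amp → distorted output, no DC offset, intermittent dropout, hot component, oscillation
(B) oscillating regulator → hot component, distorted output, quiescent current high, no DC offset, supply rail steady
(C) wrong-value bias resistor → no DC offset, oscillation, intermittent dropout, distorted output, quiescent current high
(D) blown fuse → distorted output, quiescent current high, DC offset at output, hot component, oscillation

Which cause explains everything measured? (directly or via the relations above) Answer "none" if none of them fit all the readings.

Per-candidate check:
(A) ESD-damaged op-amp — does not account for quiescent current high
(B) oscillating regulator — quiescent current high ✓; distorted output ✓; oscillation ✓ (through no DC offset → oscillation); intermittent dropout ✓ (through no DC offset → intermittent dropout); hot component ✓
(C) wrong-value bias resistor — does not account for hot component
(D) blown fuse — quiescent current high ✓; distorted output ✓; oscillation ✓; intermittent dropout ✗; hot component ✓
(B) is the only candidate with no mismatches.

B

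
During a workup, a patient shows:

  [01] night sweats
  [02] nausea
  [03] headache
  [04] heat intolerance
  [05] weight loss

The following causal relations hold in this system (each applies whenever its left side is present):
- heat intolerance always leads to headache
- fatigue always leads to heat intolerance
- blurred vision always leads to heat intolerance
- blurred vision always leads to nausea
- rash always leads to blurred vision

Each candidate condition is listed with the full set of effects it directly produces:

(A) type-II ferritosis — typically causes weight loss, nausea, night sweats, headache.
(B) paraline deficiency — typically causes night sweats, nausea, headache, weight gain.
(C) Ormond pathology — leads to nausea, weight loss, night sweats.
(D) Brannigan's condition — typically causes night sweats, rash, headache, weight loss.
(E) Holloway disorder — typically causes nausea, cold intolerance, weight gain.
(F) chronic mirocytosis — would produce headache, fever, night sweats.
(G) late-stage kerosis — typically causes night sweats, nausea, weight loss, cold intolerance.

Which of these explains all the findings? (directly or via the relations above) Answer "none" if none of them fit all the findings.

For each candidate, compare predicted effects to what was observed:
(A) type-II ferritosis — night sweats yes; nausea yes; headache yes; heat intolerance NO; weight loss yes
(B) paraline deficiency — fails on heat intolerance, weight loss (predicts weight gain, not weight loss)
(C) Ormond pathology — night sweats yes; nausea yes; headache NO; heat intolerance NO; weight loss yes
(D) Brannigan's condition — night sweats yes; nausea yes (via rash → blurred vision → nausea); headache yes; heat intolerance yes (via rash → blurred vision → heat intolerance); weight loss yes
(E) Holloway disorder — night sweats NO; nausea yes; headache NO; heat intolerance NO; weight loss NO
(F) chronic mirocytosis — night sweats yes; nausea NO; headache yes; heat intolerance NO; weight loss NO
(G) late-stage kerosis — night sweats yes; nausea yes; headache NO; heat intolerance NO; weight loss yes
(D) alone accounts for all the evidence.

D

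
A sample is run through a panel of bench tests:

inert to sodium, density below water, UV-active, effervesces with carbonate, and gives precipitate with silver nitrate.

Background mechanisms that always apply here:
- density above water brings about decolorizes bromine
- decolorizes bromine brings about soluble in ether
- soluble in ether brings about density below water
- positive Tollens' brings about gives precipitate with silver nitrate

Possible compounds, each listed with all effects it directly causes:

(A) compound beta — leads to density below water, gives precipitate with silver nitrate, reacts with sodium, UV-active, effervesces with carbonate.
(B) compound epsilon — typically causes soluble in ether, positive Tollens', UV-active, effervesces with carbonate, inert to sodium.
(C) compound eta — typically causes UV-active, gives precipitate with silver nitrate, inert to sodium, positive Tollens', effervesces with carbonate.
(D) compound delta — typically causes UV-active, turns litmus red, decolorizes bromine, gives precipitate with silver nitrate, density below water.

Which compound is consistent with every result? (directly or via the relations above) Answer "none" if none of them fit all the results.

B

For each candidate, compare predicted effects to what was observed:
(A) compound beta — inert to sodium ✗; density below water ✓; UV-active ✓; effervesces with carbonate ✓; gives precipitate with silver nitrate ✓
(B) compound epsilon — accounts for every observation (density below water by soluble in ether → density below water)
(C) compound eta — inert to sodium ✓; density below water ✗; UV-active ✓; effervesces with carbonate ✓; gives precipitate with silver nitrate ✓
(D) compound delta — inert to sodium ✗; density below water ✓; UV-active ✓; effervesces with carbonate ✗; gives precipitate with silver nitrate ✓
(B) is the only candidate with no mismatches.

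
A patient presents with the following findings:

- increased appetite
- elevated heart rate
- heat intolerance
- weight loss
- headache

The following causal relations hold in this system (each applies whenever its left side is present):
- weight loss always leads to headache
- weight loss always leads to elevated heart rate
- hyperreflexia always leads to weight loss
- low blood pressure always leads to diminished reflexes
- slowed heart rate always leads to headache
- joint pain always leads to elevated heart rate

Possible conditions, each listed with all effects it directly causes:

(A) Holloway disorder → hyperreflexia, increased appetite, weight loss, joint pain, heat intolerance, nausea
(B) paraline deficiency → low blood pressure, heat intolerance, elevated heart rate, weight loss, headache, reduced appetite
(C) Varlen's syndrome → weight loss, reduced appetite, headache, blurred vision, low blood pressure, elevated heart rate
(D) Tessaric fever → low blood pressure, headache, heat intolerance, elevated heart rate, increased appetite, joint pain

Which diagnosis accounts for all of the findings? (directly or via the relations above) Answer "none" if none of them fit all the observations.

Checking each candidate against the observations:
(A) Holloway disorder — accounts for every observation (elevated heart rate via weight loss → elevated heart rate)
(B) paraline deficiency — fails on increased appetite (predicts reduced appetite, not increased appetite)
(C) Varlen's syndrome — fails on increased appetite, heat intolerance (predicts reduced appetite, not increased appetite)
(D) Tessaric fever — does not account for weight loss
(A) alone accounts for all the evidence.

A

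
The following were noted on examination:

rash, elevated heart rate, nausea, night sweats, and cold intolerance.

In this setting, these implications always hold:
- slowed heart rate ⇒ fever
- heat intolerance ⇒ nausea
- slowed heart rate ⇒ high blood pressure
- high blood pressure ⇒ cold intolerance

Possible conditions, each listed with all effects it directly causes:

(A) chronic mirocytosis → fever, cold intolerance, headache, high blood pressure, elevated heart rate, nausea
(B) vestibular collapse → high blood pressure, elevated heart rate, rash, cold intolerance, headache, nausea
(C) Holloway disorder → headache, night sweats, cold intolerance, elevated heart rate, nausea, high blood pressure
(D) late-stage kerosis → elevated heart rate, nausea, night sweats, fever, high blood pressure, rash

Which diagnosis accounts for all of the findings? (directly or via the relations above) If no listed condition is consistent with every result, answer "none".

D

Checking each candidate against the observations:
(A) chronic mirocytosis — rash miss; elevated heart rate match; nausea match; night sweats miss; cold intolerance match
(B) vestibular collapse — rash match; elevated heart rate match; nausea match; night sweats miss; cold intolerance match
(C) Holloway disorder — does not account for rash
(D) late-stage kerosis — rash match; elevated heart rate match; nausea match; night sweats match; cold intolerance match (through high blood pressure → cold intolerance)
(D) alone accounts for all the evidence.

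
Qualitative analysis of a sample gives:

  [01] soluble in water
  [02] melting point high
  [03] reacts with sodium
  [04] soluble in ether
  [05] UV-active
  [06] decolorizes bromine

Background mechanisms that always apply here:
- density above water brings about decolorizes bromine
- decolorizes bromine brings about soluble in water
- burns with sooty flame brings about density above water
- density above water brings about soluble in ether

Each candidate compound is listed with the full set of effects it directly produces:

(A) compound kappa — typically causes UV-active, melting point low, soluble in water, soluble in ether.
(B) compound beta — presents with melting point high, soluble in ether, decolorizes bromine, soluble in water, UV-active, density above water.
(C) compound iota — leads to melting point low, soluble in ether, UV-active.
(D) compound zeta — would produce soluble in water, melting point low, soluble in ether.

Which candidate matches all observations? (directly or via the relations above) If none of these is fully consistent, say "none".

Checking each candidate against the observations:
(A) compound kappa — soluble in water yes; melting point high NO; reacts with sodium NO; soluble in ether yes; UV-active yes; decolorizes bromine NO
(B) compound beta — soluble in water yes; melting point high yes; reacts with sodium NO; soluble in ether yes; UV-active yes; decolorizes bromine yes
(C) compound iota — soluble in water NO; melting point high NO; reacts with sodium NO; soluble in ether yes; UV-active yes; decolorizes bromine NO
(D) compound zeta — soluble in water yes; melting point high NO; reacts with sodium NO; soluble in ether yes; UV-active NO; decolorizes bromine NO
Every candidate fails on at least one observation.

none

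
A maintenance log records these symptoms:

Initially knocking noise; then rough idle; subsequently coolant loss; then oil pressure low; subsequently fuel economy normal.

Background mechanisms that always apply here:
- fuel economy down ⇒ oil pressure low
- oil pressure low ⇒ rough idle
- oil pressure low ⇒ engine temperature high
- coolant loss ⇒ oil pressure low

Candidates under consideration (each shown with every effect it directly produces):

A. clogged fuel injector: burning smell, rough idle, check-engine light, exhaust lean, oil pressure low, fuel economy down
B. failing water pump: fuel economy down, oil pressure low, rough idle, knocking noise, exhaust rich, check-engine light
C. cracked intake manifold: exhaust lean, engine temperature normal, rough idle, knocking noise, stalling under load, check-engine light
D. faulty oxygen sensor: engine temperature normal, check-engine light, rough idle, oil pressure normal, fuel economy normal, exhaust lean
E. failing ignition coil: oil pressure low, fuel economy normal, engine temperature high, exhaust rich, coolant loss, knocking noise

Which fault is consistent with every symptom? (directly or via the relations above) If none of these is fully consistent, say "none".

Checking each candidate against the observations:
(A) clogged fuel injector — knocking noise -; rough idle +; coolant loss -; oil pressure low +; fuel economy normal -
(B) failing water pump — fails on coolant loss, fuel economy normal (predicts fuel economy down, not fuel economy normal)
(C) cracked intake manifold — knocking noise +; rough idle +; coolant loss -; oil pressure low -; fuel economy normal -
(D) faulty oxygen sensor — fails on knocking noise, coolant loss, oil pressure low (predicts oil pressure normal, not oil pressure low)
(E) failing ignition coil — knocking noise +; rough idle + (by oil pressure low → rough idle); coolant loss +; oil pressure low +; fuel economy normal +
Only (E) is consistent with every observation.

E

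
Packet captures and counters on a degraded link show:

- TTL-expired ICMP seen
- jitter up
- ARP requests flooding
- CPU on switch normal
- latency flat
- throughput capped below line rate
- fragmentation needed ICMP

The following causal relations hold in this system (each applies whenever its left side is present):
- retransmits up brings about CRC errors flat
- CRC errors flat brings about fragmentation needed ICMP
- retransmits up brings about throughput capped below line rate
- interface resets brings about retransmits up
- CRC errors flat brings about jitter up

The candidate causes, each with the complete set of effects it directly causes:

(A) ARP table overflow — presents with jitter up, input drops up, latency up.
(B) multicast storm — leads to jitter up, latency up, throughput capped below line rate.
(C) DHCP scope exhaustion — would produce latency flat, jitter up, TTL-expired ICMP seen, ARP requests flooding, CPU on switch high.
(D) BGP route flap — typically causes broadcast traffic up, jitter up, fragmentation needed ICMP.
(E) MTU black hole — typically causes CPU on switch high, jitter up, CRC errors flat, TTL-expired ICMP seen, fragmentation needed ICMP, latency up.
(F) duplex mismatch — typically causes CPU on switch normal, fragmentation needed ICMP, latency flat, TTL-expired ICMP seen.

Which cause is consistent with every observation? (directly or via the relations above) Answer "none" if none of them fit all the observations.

Testing each hypothesis:
(A) ARP table overflow — fails on TTL-expired ICMP seen, ARP requests flooding, CPU on switch normal, latency flat, throughput capped below line rate, fragmentation needed ICMP (predicts latency up, not latency flat)
(B) multicast storm — TTL-expired ICMP seen miss; jitter up match; ARP requests flooding miss; CPU on switch normal miss; latency flat miss; throughput capped below line rate match; fragmentation needed ICMP miss
(C) DHCP scope exhaustion — TTL-expired ICMP seen match; jitter up match; ARP requests flooding match; CPU on switch normal miss; latency flat match; throughput capped below line rate miss; fragmentation needed ICMP miss
(D) BGP route flap — TTL-expired ICMP seen miss; jitter up match; ARP requests flooding miss; CPU on switch normal miss; latency flat miss; throughput capped below line rate miss; fragmentation needed ICMP match
(E) MTU black hole — fails on ARP requests flooding, CPU on switch normal, latency flat, throughput capped below line rate (predicts CPU on switch high, not CPU on switch normal; predicts latency up, not latency flat)
(F) duplex mismatch — does not account for jitter up, ARP requests flooding, throughput capped below line rate
Every candidate fails on at least one observation.

none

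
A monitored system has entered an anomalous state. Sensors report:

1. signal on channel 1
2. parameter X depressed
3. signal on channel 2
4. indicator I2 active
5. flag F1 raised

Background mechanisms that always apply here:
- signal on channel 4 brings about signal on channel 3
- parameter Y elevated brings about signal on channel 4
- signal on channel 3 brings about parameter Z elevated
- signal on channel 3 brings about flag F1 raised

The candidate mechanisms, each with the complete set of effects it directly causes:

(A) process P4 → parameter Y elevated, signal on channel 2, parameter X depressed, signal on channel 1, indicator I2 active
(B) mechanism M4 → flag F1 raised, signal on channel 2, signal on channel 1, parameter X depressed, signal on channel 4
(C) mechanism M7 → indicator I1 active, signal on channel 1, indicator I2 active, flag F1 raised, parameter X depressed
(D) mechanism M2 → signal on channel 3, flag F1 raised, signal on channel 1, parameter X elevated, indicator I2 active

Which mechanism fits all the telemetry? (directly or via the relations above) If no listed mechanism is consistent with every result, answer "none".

A

Checking each candidate against the observations:
(A) process P4 — signal on channel 1 ✓; parameter X depressed ✓; signal on channel 2 ✓; indicator I2 active ✓; flag F1 raised ✓ (by parameter Y elevated → signal on channel 4 → signal on channel 3 → flag F1 raised)
(B) mechanism M4 — does not account for indicator I2 active
(C) mechanism M7 — signal on channel 1 ✓; parameter X depressed ✓; signal on channel 2 ✗; indicator I2 active ✓; flag F1 raised ✓
(D) mechanism M2 — signal on channel 1 ✓; parameter X depressed ✗; signal on channel 2 ✗; indicator I2 active ✓; flag F1 raised ✓
(A) alone accounts for all the evidence.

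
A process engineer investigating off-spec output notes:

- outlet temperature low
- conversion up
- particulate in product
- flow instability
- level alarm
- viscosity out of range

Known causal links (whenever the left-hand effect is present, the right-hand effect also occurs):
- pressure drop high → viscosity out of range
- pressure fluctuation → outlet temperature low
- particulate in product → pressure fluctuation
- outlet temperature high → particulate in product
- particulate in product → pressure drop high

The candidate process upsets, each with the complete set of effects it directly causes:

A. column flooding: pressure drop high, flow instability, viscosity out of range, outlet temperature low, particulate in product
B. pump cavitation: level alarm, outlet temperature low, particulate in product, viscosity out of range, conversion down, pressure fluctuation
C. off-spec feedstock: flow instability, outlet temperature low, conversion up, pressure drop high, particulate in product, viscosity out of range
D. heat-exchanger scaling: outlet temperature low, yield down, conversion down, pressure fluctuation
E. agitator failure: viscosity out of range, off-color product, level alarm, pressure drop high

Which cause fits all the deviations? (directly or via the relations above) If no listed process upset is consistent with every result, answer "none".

none

For each candidate, compare predicted effects to what was observed:
(A) column flooding — outlet temperature low ✓; conversion up ✗; particulate in product ✓; flow instability ✓; level alarm ✗; viscosity out of range ✓
(B) pump cavitation — outlet temperature low ✓; conversion up ✗; particulate in product ✓; flow instability ✗; level alarm ✓; viscosity out of range ✓
(C) off-spec feedstock — outlet temperature low ✓; conversion up ✓; particulate in product ✓; flow instability ✓; level alarm ✗; viscosity out of range ✓
(D) heat-exchanger scaling — outlet temperature low ✓; conversion up ✗; particulate in product ✗; flow instability ✗; level alarm ✗; viscosity out of range ✗
(E) agitator failure — does not account for outlet temperature low, conversion up, particulate in product, flow instability
None of the listed candidates fits everything.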